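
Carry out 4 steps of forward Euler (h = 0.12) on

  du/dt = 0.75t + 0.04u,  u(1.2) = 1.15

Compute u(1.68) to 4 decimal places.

Euler: u_{n+1} = u_n + h·f(t_n, u_n).
t=1.200000, u=1.150000: f=0.946000 → u ← 1.150000 + 0.12·0.946000 = 1.263520
t=1.320000, u=1.263520: f=1.040541 → u ← 1.263520 + 0.12·1.040541 = 1.388385
t=1.440000, u=1.388385: f=1.135535 → u ← 1.388385 + 0.12·1.135535 = 1.524649
t=1.560000, u=1.524649: f=1.230986 → u ← 1.524649 + 0.12·1.230986 = 1.672367
u(1.68) ≈ 1.6724

1.6724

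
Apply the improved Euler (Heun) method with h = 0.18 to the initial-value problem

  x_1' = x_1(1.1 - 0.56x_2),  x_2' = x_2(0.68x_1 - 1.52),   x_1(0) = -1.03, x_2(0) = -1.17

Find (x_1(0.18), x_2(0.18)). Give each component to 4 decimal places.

Heun on (x_1,x_2): k1 = f(t_n, state_n); k2 = f(t_n + h, state_n + h·k1); state_{n+1} = state_n + (h/2)·(k1 + k2).
0.000000: (-1.030000, -1.170000)
  k1 = (-1.807856, 2.597868)
  predictor → (-1.355414, -0.702384)
  k2 = (-2.024087, 1.714997)
  → (-1.374875, -0.781842)
(x_1(0.18), x_2(0.18)) ≈ (-1.3749, -0.7818)

-1.3749, -0.7818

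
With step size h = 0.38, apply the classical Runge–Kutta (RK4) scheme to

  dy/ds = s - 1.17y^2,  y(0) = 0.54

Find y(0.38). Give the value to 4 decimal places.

RK4: k1 = f(s_n, y_n); k2 = f(s_n + h/2, y_n + (h/2)·k1); k3 = f(s_n + h/2, y_n + (h/2)·k2); k4 = f(s_n + h, y_n + h·k3); y_{n+1} = y_n + (h/6)·(k1 + 2k2 + 2k3 + k4).
s=0.000000, y=0.540000:
  k1 = f(0.000000, 0.540000) = -0.341172
  k2 = f(0.190000, 0.475177) = -0.074178
  k3 = f(0.190000, 0.525906) = -0.133595
  k4 = f(0.380000, 0.489234) = 0.099961
  y ← 0.540000 + (0.38/6)·(k1 + 2k2 + 2k3 + k4) = 0.498405
y(0.38) ≈ 0.4984

0.4984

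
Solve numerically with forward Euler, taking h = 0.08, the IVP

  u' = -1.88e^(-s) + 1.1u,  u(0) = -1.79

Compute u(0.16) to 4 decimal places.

-2.4214

Euler: u_{n+1} = u_n + h·f(s_n, u_n).
s=0.000000, u=-1.790000: f=-3.849000 → u ← -1.790000 + 0.08·(-3.849000) = -2.097920
s=0.080000, u=-2.097920: f=-4.043171 → u ← -2.097920 + 0.08·(-4.043171) = -2.421374
u(0.16) ≈ -2.4214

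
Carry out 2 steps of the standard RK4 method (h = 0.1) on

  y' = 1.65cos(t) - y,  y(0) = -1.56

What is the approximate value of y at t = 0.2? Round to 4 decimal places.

-0.9802

RK4: k1 = f(t_n, y_n); k2 = f(t_n + h/2, y_n + (h/2)·k1); k3 = f(t_n + h/2, y_n + (h/2)·k2); k4 = f(t_n + h, y_n + h·k3); y_{n+1} = y_n + (h/6)·(k1 + 2k2 + 2k3 + k4).
t=0.000000, y=-1.560000:
  k1 = f(0.000000, -1.560000) = 3.210000
  k2 = f(0.050000, -1.399500) = 3.047438
  k3 = f(0.050000, -1.407628) = 3.055566
  k4 = f(0.100000, -1.254443) = 2.896200
  y ← -1.560000 + (0.1/6)·(k1 + 2k2 + 2k3 + k4) = -1.254797
t=0.100000, y=-1.254797:
  k1 = f(0.100000, -1.254797) = 2.896553
  k2 = f(0.150000, -1.109969) = 2.741441
  k3 = f(0.150000, -1.117724) = 2.749197
  k4 = f(0.200000, -0.979877) = 2.596987
  y ← -1.254797 + (0.1/6)·(k1 + 2k2 + 2k3 + k4) = -0.980216
y(0.2) ≈ -0.9802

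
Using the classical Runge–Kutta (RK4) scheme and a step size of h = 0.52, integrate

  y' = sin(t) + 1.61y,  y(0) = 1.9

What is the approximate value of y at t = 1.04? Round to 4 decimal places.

RK4: k1 = f(t_n, y_n); k2 = f(t_n + h/2, y_n + (h/2)·k1); k3 = f(t_n + h/2, y_n + (h/2)·k2); k4 = f(t_n + h, y_n + h·k3); y_{n+1} = y_n + (h/6)·(k1 + 2k2 + 2k3 + k4).
t=0.000000, y=1.900000:
  k1 = f(0.000000, 1.900000) = 3.059000
  k2 = f(0.260000, 2.695340) = 4.596578
  k3 = f(0.260000, 3.095110) = 5.240208
  k4 = f(0.520000, 4.624908) = 7.942982
  y ← 1.900000 + (0.52/6)·(k1 + 2k2 + 2k3 + k4) = 4.558548
t=0.520000, y=4.558548:
  k1 = f(0.520000, 4.558548) = 7.836142
  k2 = f(0.780000, 6.595945) = 11.322751
  k3 = f(0.780000, 7.502463) = 12.782245
  k4 = f(1.040000, 11.205316) = 18.902962
  y ← 4.558548 + (0.52/6)·(k1 + 2k2 + 2k3 + k4) = 11.054137
y(1.04) ≈ 11.0541

11.0541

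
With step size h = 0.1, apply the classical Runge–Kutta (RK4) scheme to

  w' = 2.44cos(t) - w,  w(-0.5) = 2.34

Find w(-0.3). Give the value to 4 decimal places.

2.3231

RK4: k1 = f(t_n, w_n); k2 = f(t_n + h/2, w_n + (h/2)·k1); k3 = f(t_n + h/2, w_n + (h/2)·k2); k4 = f(t_n + h, w_n + h·k3); w_{n+1} = w_n + (h/6)·(k1 + 2k2 + 2k3 + k4).
t=-0.500000, w=2.340000:
  k1 = f(-0.500000, 2.340000) = -0.198699
  k2 = f(-0.450000, 2.330065) = -0.132974
  k3 = f(-0.450000, 2.333351) = -0.136260
  k4 = f(-0.400000, 2.326374) = -0.078985
  w ← 2.340000 + (0.1/6)·(k1 + 2k2 + 2k3 + k4) = 2.326397
t=-0.400000, w=2.326397:
  k1 = f(-0.400000, 2.326397) = -0.079009
  k2 = f(-0.350000, 2.322447) = -0.030378
  k3 = f(-0.350000, 2.324879) = -0.032809
  k4 = f(-0.300000, 2.323117) = 0.007904
  w ← 2.326397 + (0.1/6)·(k1 + 2k2 + 2k3 + k4) = 2.323106
w(-0.3) ≈ 2.3231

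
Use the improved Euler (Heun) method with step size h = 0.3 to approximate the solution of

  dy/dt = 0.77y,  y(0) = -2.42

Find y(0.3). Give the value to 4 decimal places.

-3.0436

Heun: k1 = f(t_n, y_n); k2 = f(t_n + h, y_n + h·k1); y_{n+1} = y_n + (h/2)·(k1 + k2).
t=0.000000, y=-2.420000:
  k1 = f(0.000000, -2.420000) = -1.863400
  k2 = f(0.300000, -2.979020) = -2.293845
  y ← -2.420000 + (0.3/2)·(-1.863400 + (-2.293845)) = -3.043587
y(0.3) ≈ -3.0436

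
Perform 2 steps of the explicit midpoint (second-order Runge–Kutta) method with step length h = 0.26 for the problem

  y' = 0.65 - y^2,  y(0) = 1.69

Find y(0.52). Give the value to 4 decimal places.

Midpoint: k1 = f(t_n, y_n); k2 = f(t_n + h/2, y_n + (h/2)·k1); y_{n+1} = y_n + h·k2.
t=0.000000, y=1.690000:
  k1 = f(0.000000, 1.690000) = -2.206100
  k2 = f(0.130000, 1.403207) = -1.318990
  y ← 1.690000 + 0.26·(-1.318990) = 1.347063
t=0.260000, y=1.347063:
  k1 = f(0.260000, 1.347063) = -1.164578
  k2 = f(0.390000, 1.195668) = -0.779621
  y ← 1.347063 + 0.26·(-0.779621) = 1.144361
y(0.52) ≈ 1.1444

1.1444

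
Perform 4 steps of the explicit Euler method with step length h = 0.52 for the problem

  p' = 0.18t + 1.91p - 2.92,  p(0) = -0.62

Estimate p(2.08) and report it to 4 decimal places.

-31.8533

Euler: p_{n+1} = p_n + h·f(t_n, p_n).
t=0.000000, p=-0.620000: f=-4.104200 → p ← -0.620000 + 0.52·(-4.104200) = -2.754184
t=0.520000, p=-2.754184: f=-8.086891 → p ← -2.754184 + 0.52·(-8.086891) = -6.959368
t=1.040000, p=-6.959368: f=-16.025192 → p ← -6.959368 + 0.52·(-16.025192) = -15.292467
t=1.560000, p=-15.292467: f=-31.847813 → p ← -15.292467 + 0.52·(-31.847813) = -31.853330
p(2.08) ≈ -31.8533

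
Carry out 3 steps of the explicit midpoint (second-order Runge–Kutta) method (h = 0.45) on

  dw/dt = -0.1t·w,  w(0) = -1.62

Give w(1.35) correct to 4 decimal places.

Midpoint: k1 = f(t_n, w_n); k2 = f(t_n + h/2, w_n + (h/2)·k1); w_{n+1} = w_n + h·k2.
t=0.000000, w=-1.620000:
  k1 = f(0.000000, -1.620000) = 0.000000
  k2 = f(0.225000, -1.620000) = 0.036450
  w ← -1.620000 + 0.45·0.036450 = -1.603598
t=0.450000, w=-1.603598:
  k1 = f(0.450000, -1.603598) = 0.072162
  k2 = f(0.675000, -1.587361) = 0.107147
  w ← -1.603598 + 0.45·0.107147 = -1.555381
t=0.900000, w=-1.555381:
  k1 = f(0.900000, -1.555381) = 0.139984
  k2 = f(1.125000, -1.523885) = 0.171437
  w ← -1.555381 + 0.45·0.171437 = -1.478235
w(1.35) ≈ -1.4782

-1.4782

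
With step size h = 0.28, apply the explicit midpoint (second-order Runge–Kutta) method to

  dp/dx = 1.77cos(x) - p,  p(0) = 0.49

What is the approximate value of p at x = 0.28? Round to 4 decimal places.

Midpoint: k1 = f(x_n, p_n); k2 = f(x_n + h/2, p_n + (h/2)·k1); p_{n+1} = p_n + h·k2.
x=0.000000, p=0.490000:
  k1 = f(0.000000, 0.490000) = 1.280000
  k2 = f(0.140000, 0.669200) = 1.083482
  p ← 0.490000 + 0.28·1.083482 = 0.793375
p(0.28) ≈ 0.7934

0.7934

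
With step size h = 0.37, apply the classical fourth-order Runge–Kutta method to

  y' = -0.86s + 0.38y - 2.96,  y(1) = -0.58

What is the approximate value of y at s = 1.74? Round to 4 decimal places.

RK4: k1 = f(s_n, y_n); k2 = f(s_n + h/2, y_n + (h/2)·k1); k3 = f(s_n + h/2, y_n + (h/2)·k2); k4 = f(s_n + h, y_n + h·k3); y_{n+1} = y_n + (h/6)·(k1 + 2k2 + 2k3 + k4).
s=1.000000, y=-0.580000:
  k1 = f(1.000000, -0.580000) = -4.040400
  k2 = f(1.185000, -1.327474) = -4.483540
  k3 = f(1.185000, -1.409455) = -4.514693
  k4 = f(1.370000, -2.250436) = -4.993366
  y ← -0.580000 + (0.37/6)·(k1 + 2k2 + 2k3 + k4) = -2.246864
s=1.370000, y=-2.246864:
  k1 = f(1.370000, -2.246864) = -4.992008
  k2 = f(1.555000, -3.170386) = -5.502047
  k3 = f(1.555000, -3.264743) = -5.537902
  k4 = f(1.740000, -4.295888) = -6.088837
  y ← -2.246864 + (0.37/6)·(k1 + 2k2 + 2k3 + k4) = -4.291777
y(1.74) ≈ -4.2918

-4.2918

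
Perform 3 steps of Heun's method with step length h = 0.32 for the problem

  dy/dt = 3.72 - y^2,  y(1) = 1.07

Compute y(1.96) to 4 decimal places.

Heun: k1 = f(t_n, y_n); k2 = f(t_n + h, y_n + h·k1); y_{n+1} = y_n + (h/2)·(k1 + k2).
t=1.000000, y=1.070000:
  k1 = f(1.000000, 1.070000) = 2.575100
  k2 = f(1.320000, 1.894032) = 0.132643
  y ← 1.070000 + (0.32/2)·(2.575100 + 0.132643) = 1.503239
t=1.320000, y=1.503239:
  k1 = f(1.320000, 1.503239) = 1.460273
  k2 = f(1.640000, 1.970526) = -0.162973
  y ← 1.503239 + (0.32/2)·(1.460273 + (-0.162973)) = 1.710807
t=1.640000, y=1.710807:
  k1 = f(1.640000, 1.710807) = 0.793140
  k2 = f(1.960000, 1.964612) = -0.139699
  y ← 1.710807 + (0.32/2)·(0.793140 + (-0.139699)) = 1.815357
y(1.96) ≈ 1.8154

1.8154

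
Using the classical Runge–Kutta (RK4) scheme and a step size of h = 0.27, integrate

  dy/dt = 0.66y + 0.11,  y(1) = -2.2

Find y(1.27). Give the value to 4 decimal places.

-2.5966

RK4: k1 = f(t_n, y_n); k2 = f(t_n + h/2, y_n + (h/2)·k1); k3 = f(t_n + h/2, y_n + (h/2)·k2); k4 = f(t_n + h, y_n + h·k3); y_{n+1} = y_n + (h/6)·(k1 + 2k2 + 2k3 + k4).
t=1.000000, y=-2.200000:
  k1 = f(1.000000, -2.200000) = -1.342000
  k2 = f(1.135000, -2.381170) = -1.461572
  k3 = f(1.135000, -2.397312) = -1.472226
  k4 = f(1.270000, -2.597501) = -1.604351
  y ← -2.200000 + (0.27/6)·(k1 + 2k2 + 2k3 + k4) = -2.596628
y(1.27) ≈ -2.5966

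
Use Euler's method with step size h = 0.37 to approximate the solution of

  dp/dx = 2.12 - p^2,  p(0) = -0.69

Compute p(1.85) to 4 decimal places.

1.4558

Euler: p_{n+1} = p_n + h·f(x_n, p_n).
x=0.000000, p=-0.690000: f=1.643900 → p ← -0.690000 + 0.37·1.643900 = -0.081757
x=0.370000, p=-0.081757: f=2.113316 → p ← -0.081757 + 0.37·2.113316 = 0.700170
x=0.740000, p=0.700170: f=1.629762 → p ← 0.700170 + 0.37·1.629762 = 1.303182
x=1.110000, p=1.303182: f=0.421717 → p ← 1.303182 + 0.37·0.421717 = 1.459217
x=1.480000, p=1.459217: f=-0.009315 → p ← 1.459217 + 0.37·(-0.009315) = 1.455771
p(1.85) ≈ 1.4558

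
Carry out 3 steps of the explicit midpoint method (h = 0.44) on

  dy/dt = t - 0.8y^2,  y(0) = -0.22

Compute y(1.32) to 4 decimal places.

Midpoint: k1 = f(t_n, y_n); k2 = f(t_n + h/2, y_n + (h/2)·k1); y_{n+1} = y_n + h·k2.
t=0.000000, y=-0.220000:
  k1 = f(0.000000, -0.220000) = -0.038720
  k2 = f(0.220000, -0.228518) = 0.178223
  y ← -0.220000 + 0.44·0.178223 = -0.141582
t=0.440000, y=-0.141582:
  k1 = f(0.440000, -0.141582) = 0.423964
  k2 = f(0.660000, -0.048310) = 0.658133
  y ← -0.141582 + 0.44·0.658133 = 0.147997
t=0.880000, y=0.147997:
  k1 = f(0.880000, 0.147997) = 0.862478
  k2 = f(1.100000, 0.337742) = 1.008744
  y ← 0.147997 + 0.44·1.008744 = 0.591844
y(1.32) ≈ 0.5918

0.5918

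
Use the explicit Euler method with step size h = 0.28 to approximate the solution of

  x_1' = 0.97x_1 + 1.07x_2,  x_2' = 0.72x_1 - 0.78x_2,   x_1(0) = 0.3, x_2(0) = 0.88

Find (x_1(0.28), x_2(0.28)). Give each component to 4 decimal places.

0.6451, 0.7483

Euler on (x_1,x_2): x_1_{n+1} = x_1_n + h·x_1', x_2_{n+1} = x_2_n + h·x_2'.
0.000000: (0.300000, 0.880000); f=(1.232600, -0.470400) → (0.645128, 0.748288)
(x_1(0.28), x_2(0.28)) ≈ (0.6451, 0.7483)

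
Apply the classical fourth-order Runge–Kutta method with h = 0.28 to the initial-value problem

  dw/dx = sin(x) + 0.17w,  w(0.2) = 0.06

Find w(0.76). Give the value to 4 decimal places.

RK4: k1 = f(x_n, w_n); k2 = f(x_n + h/2, w_n + (h/2)·k1); k3 = f(x_n + h/2, w_n + (h/2)·k2); k4 = f(x_n + h, w_n + h·k3); w_{n+1} = w_n + (h/6)·(k1 + 2k2 + 2k3 + k4).
x=0.200000, w=0.060000:
  k1 = f(0.200000, 0.060000) = 0.208869
  k2 = f(0.340000, 0.089242) = 0.348658
  k3 = f(0.340000, 0.108812) = 0.351985
  k4 = f(0.480000, 0.158556) = 0.488734
  w ← 0.060000 + (0.28/6)·(k1 + 2k2 + 2k3 + k4) = 0.157948
x=0.480000, w=0.157948:
  k1 = f(0.480000, 0.157948) = 0.488630
  k2 = f(0.620000, 0.226356) = 0.619516
  k3 = f(0.620000, 0.244680) = 0.622631
  k4 = f(0.760000, 0.332285) = 0.745410
  w ← 0.157948 + (0.28/6)·(k1 + 2k2 + 2k3 + k4) = 0.331470
w(0.76) ≈ 0.3315

0.3315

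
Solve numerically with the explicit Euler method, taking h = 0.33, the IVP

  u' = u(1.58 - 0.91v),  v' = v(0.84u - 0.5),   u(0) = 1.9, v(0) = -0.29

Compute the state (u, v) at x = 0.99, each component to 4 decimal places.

Euler on (u,v): u_{n+1} = u_n + h·u', v_{n+1} = v_n + h·v'.
0.000000: (1.900000, -0.290000); f=(3.503410, -0.317840) → (3.056125, -0.394887)
0.330000: (3.056125, -0.394887); f=(5.926889, -0.816289) → (5.011999, -0.664263)
0.660000: (5.011999, -0.664263); f=(10.948605, -2.464467) → (8.625038, -1.477537)
(u(0.99), v(0.99)) ≈ (8.6250, -1.4775)

8.6250, -1.4775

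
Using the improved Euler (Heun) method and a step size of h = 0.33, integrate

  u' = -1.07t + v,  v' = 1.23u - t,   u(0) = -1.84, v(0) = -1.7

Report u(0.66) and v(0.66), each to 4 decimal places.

Heun on (u,v): k1 = f(t_n, state_n); k2 = f(t_n + h, state_n + h·k1); state_{n+1} = state_n + (h/2)·(k1 + k2).
0.000000: (-1.840000, -1.700000)
  k1 = (-1.700000, -2.263200)
  predictor → (-2.401000, -2.446856)
  k2 = (-2.799956, -3.283230)
  → (-2.582493, -2.615161)
0.330000: (-2.582493, -2.615161)
  k1 = (-2.968261, -3.506466)
  predictor → (-3.562019, -3.772295)
  k2 = (-4.478495, -5.041283)
  → (-3.811207, -4.025540)
(u(0.66), v(0.66)) ≈ (-3.8112, -4.0255)

-3.8112, -4.0255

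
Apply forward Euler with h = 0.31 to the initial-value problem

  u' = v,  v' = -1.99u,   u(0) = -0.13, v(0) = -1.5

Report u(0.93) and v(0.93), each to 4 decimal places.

Euler on (u,v): u_{n+1} = u_n + h·u', v_{n+1} = v_n + h·v'.
0.000000: (-0.130000, -1.500000); f=(-1.500000, 0.258700) → (-0.595000, -1.419803)
0.310000: (-0.595000, -1.419803); f=(-1.419803, 1.184050) → (-1.035139, -1.052747)
0.620000: (-1.035139, -1.052747); f=(-1.052747, 2.059926) → (-1.361491, -0.414170)
(u(0.93), v(0.93)) ≈ (-1.3615, -0.4142)

-1.3615, -0.4142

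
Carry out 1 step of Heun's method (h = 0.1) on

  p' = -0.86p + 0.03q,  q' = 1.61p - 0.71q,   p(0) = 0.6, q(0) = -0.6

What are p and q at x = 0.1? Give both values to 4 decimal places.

0.5491, -0.4700

Heun on (p,q): k1 = f(x_n, state_n); k2 = f(x_n + h, state_n + h·k1); state_{n+1} = state_n + (h/2)·(k1 + k2).
0.000000: (0.600000, -0.600000)
  k1 = (-0.534000, 1.392000)
  predictor → (0.546600, -0.460800)
  k2 = (-0.483900, 1.207194)
  → (0.549105, -0.470040)
(p(0.1), q(0.1)) ≈ (0.5491, -0.4700)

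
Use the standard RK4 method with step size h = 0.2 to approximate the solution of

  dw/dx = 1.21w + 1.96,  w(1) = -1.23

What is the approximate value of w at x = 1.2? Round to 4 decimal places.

RK4: k1 = f(x_n, w_n); k2 = f(x_n + h/2, w_n + (h/2)·k1); k3 = f(x_n + h/2, w_n + (h/2)·k2); k4 = f(x_n + h, w_n + h·k3); w_{n+1} = w_n + (h/6)·(k1 + 2k2 + 2k3 + k4).
x=1.000000, w=-1.230000:
  k1 = f(1.000000, -1.230000) = 0.471700
  k2 = f(1.100000, -1.182830) = 0.528776
  k3 = f(1.100000, -1.177122) = 0.535682
  k4 = f(1.200000, -1.122864) = 0.601335
  w ← -1.230000 + (0.2/6)·(k1 + 2k2 + 2k3 + k4) = -1.123268
w(1.2) ≈ -1.1233

-1.1233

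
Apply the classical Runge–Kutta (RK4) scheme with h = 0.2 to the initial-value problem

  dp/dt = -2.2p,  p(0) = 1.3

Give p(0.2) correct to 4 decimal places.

RK4: k1 = f(t_n, p_n); k2 = f(t_n + h/2, p_n + (h/2)·k1); k3 = f(t_n + h/2, p_n + (h/2)·k2); k4 = f(t_n + h, p_n + h·k3); p_{n+1} = p_n + (h/6)·(k1 + 2k2 + 2k3 + k4).
t=0.000000, p=1.300000:
  k1 = f(0.000000, 1.300000) = -2.860000
  k2 = f(0.100000, 1.014000) = -2.230800
  k3 = f(0.100000, 1.076920) = -2.369224
  k4 = f(0.200000, 0.826155) = -1.817541
  p ← 1.300000 + (0.2/6)·(k1 + 2k2 + 2k3 + k4) = 0.837414
p(0.2) ≈ 0.8374

0.8374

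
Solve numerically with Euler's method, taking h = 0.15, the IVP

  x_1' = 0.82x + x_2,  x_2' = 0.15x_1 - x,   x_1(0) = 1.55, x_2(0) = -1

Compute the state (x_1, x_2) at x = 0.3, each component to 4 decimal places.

Euler on (x_1,x_2): x_1_{n+1} = x_1_n + h·x_1', x_2_{n+1} = x_2_n + h·x_2'.
0.000000: (1.550000, -1.000000); f=(-1.000000, 0.232500) → (1.400000, -0.965125)
0.150000: (1.400000, -0.965125); f=(-0.842125, 0.060000) → (1.273681, -0.956125)
(x_1(0.3), x_2(0.3)) ≈ (1.2737, -0.9561)

1.2737, -0.9561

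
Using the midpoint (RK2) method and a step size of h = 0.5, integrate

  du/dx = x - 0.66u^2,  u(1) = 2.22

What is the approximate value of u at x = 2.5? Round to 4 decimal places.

1.9327

Midpoint: k1 = f(x_n, u_n); k2 = f(x_n + h/2, u_n + (h/2)·k1); u_{n+1} = u_n + h·k2.
x=1.000000, u=2.220000:
  k1 = f(1.000000, 2.220000) = -2.252744
  k2 = f(1.250000, 1.656814) = -0.561722
  u ← 2.220000 + 0.5·(-0.561722) = 1.939139
x=1.500000, u=1.939139:
  k1 = f(1.500000, 1.939139) = -0.981772
  k2 = f(1.750000, 1.693696) = -0.143280
  u ← 1.939139 + 0.5·(-0.143280) = 1.867499
x=2.000000, u=1.867499:
  k1 = f(2.000000, 1.867499) = -0.301785
  k2 = f(2.250000, 1.792053) = 0.130441
  u ← 1.867499 + 0.5·0.130441 = 1.932719
u(2.5) ≈ 1.9327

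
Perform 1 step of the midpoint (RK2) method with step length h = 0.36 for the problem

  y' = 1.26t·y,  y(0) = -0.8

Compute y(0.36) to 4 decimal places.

Midpoint: k1 = f(t_n, y_n); k2 = f(t_n + h/2, y_n + (h/2)·k1); y_{n+1} = y_n + h·k2.
t=0.000000, y=-0.800000:
  k1 = f(0.000000, -0.800000) = 0.000000
  k2 = f(0.180000, -0.800000) = -0.181440
  y ← -0.800000 + 0.36·(-0.181440) = -0.865318
y(0.36) ≈ -0.8653

-0.8653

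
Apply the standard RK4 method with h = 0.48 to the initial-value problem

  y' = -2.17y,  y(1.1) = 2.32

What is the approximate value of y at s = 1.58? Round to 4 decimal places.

RK4: k1 = f(s_n, y_n); k2 = f(s_n + h/2, y_n + (h/2)·k1); k3 = f(s_n + h/2, y_n + (h/2)·k2); k4 = f(s_n + h, y_n + h·k3); y_{n+1} = y_n + (h/6)·(k1 + 2k2 + 2k3 + k4).
s=1.100000, y=2.320000:
  k1 = f(1.100000, 2.320000) = -5.034400
  k2 = f(1.340000, 1.111744) = -2.412484
  k3 = f(1.340000, 1.741004) = -3.777978
  k4 = f(1.580000, 0.506571) = -1.099258
  y ← 2.320000 + (0.48/6)·(k1 + 2k2 + 2k3 + k4) = 0.838833
y(1.58) ≈ 0.8388

0.8388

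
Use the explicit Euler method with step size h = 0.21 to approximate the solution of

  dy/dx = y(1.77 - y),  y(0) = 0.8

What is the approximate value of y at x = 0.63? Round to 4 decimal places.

1.2784

Euler: y_{n+1} = y_n + h·f(x_n, y_n).
x=0.000000, y=0.800000: f=0.776000 → y ← 0.800000 + 0.21·0.776000 = 0.962960
x=0.210000, y=0.962960: f=0.777147 → y ← 0.962960 + 0.21·0.777147 = 1.126161
x=0.420000, y=1.126161: f=0.725066 → y ← 1.126161 + 0.21·0.725066 = 1.278425
y(0.63) ≈ 1.2784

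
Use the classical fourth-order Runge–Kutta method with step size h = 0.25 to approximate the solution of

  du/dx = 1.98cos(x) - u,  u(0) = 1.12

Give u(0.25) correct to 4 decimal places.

1.3054

RK4: k1 = f(x_n, u_n); k2 = f(x_n + h/2, u_n + (h/2)·k1); k3 = f(x_n + h/2, u_n + (h/2)·k2); k4 = f(x_n + h, u_n + h·k3); u_{n+1} = u_n + (h/6)·(k1 + 2k2 + 2k3 + k4).
x=0.000000, u=1.120000:
  k1 = f(0.000000, 1.120000) = 0.860000
  k2 = f(0.125000, 1.227500) = 0.737051
  k3 = f(0.125000, 1.212131) = 0.752420
  k4 = f(0.250000, 1.308105) = 0.610342
  u ← 1.120000 + (0.25/6)·(k1 + 2k2 + 2k3 + k4) = 1.305387
u(0.25) ≈ 1.3054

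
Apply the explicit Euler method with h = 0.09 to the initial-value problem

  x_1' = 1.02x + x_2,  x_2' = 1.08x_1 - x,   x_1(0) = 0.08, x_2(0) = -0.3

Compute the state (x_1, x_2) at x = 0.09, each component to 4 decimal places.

Euler on (x_1,x_2): x_1_{n+1} = x_1_n + h·x_1', x_2_{n+1} = x_2_n + h·x_2'.
0.000000: (0.080000, -0.300000); f=(-0.300000, 0.086400) → (0.053000, -0.292224)
(x_1(0.09), x_2(0.09)) ≈ (0.0530, -0.2922)

0.0530, -0.2922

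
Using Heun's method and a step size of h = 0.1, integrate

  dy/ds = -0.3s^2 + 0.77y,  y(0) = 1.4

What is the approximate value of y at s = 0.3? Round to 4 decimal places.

1.7604

Heun: k1 = f(s_n, y_n); k2 = f(s_n + h, y_n + h·k1); y_{n+1} = y_n + (h/2)·(k1 + k2).
s=0.000000, y=1.400000:
  k1 = f(0.000000, 1.400000) = 1.078000
  k2 = f(0.100000, 1.507800) = 1.158006
  y ← 1.400000 + (0.1/2)·(1.078000 + 1.158006) = 1.511800
s=0.100000, y=1.511800:
  k1 = f(0.100000, 1.511800) = 1.161086
  k2 = f(0.200000, 1.627909) = 1.241490
  y ← 1.511800 + (0.1/2)·(1.161086 + 1.241490) = 1.631929
s=0.200000, y=1.631929:
  k1 = f(0.200000, 1.631929) = 1.244585
  k2 = f(0.300000, 1.756388) = 1.325418
  y ← 1.631929 + (0.1/2)·(1.244585 + 1.325418) = 1.760429
y(0.3) ≈ 1.7604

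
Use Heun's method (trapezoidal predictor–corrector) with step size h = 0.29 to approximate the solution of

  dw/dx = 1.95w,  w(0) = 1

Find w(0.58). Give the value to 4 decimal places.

Heun: k1 = f(x_n, w_n); k2 = f(x_n + h, w_n + h·k1); w_{n+1} = w_n + (h/2)·(k1 + k2).
x=0.000000, w=1.000000:
  k1 = f(0.000000, 1.000000) = 1.950000
  k2 = f(0.290000, 1.565500) = 3.052725
  w ← 1.000000 + (0.29/2)·(1.950000 + 3.052725) = 1.725395
x=0.290000, w=1.725395:
  k1 = f(0.290000, 1.725395) = 3.364520
  k2 = f(0.580000, 2.701106) = 5.267157
  w ← 1.725395 + (0.29/2)·(3.364520 + 5.267157) = 2.976988
w(0.58) ≈ 2.9770

2.9770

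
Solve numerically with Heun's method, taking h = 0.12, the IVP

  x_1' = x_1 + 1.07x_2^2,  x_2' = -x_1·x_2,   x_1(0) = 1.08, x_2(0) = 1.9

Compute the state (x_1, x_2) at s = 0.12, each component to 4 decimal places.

1.6525, 1.6109

Heun on (x_1,x_2): k1 = f(s_n, state_n); k2 = f(s_n + h, state_n + h·k1); state_{n+1} = state_n + (h/2)·(k1 + k2).
0.000000: (1.080000, 1.900000)
  k1 = (4.942700, -2.052000)
  predictor → (1.673124, 1.653760)
  k2 = (4.599491, -2.766946)
  → (1.652531, 1.610863)
(x_1(0.12), x_2(0.12)) ≈ (1.6525, 1.6109)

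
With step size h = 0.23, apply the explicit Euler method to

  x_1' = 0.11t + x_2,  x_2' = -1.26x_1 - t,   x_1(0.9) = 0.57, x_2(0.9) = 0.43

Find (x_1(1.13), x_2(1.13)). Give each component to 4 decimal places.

0.6917, 0.0578

Euler on (x_1,x_2): x_1_{n+1} = x_1_n + h·x_1', x_2_{n+1} = x_2_n + h·x_2'.
0.900000: (0.570000, 0.430000); f=(0.529000, -1.618200) → (0.691670, 0.057814)
(x_1(1.13), x_2(1.13)) ≈ (0.6917, 0.0578)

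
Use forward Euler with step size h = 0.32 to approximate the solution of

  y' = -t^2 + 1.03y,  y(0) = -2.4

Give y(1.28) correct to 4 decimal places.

-8.0277

Euler: y_{n+1} = y_n + h·f(t_n, y_n).
t=0.000000, y=-2.400000: f=-2.472000 → y ← -2.400000 + 0.32·(-2.472000) = -3.191040
t=0.320000, y=-3.191040: f=-3.389171 → y ← -3.191040 + 0.32·(-3.389171) = -4.275575
t=0.640000, y=-4.275575: f=-4.813442 → y ← -4.275575 + 0.32·(-4.813442) = -5.815876
t=0.960000, y=-5.815876: f=-6.911953 → y ← -5.815876 + 0.32·(-6.911953) = -8.027701
y(1.28) ≈ -8.0277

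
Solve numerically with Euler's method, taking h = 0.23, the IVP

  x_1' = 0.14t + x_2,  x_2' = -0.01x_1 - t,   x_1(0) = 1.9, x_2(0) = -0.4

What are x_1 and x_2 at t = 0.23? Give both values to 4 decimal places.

Euler on (x_1,x_2): x_1_{n+1} = x_1_n + h·x_1', x_2_{n+1} = x_2_n + h·x_2'.
0.000000: (1.900000, -0.400000); f=(-0.400000, -0.019000) → (1.808000, -0.404370)
(x_1(0.23), x_2(0.23)) ≈ (1.8080, -0.4044)

1.8080, -0.4044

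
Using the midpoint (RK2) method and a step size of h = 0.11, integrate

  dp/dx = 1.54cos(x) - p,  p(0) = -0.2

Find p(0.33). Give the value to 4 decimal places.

0.2798

Midpoint: k1 = f(x_n, p_n); k2 = f(x_n + h/2, p_n + (h/2)·k1); p_{n+1} = p_n + h·k2.
x=0.000000, p=-0.200000:
  k1 = f(0.000000, -0.200000) = 1.740000
  k2 = f(0.055000, -0.104300) = 1.641971
  p ← -0.200000 + 0.11·1.641971 = -0.019383
x=0.110000, p=-0.019383:
  k1 = f(0.110000, -0.019383) = 1.550076
  k2 = f(0.165000, 0.065871) = 1.453213
  p ← -0.019383 + 0.11·1.453213 = 0.140470
x=0.220000, p=0.140470:
  k1 = f(0.220000, 0.140470) = 1.362412
  k2 = f(0.275000, 0.215403) = 1.266732
  p ← 0.140470 + 0.11·1.266732 = 0.279811
p(0.33) ≈ 0.2798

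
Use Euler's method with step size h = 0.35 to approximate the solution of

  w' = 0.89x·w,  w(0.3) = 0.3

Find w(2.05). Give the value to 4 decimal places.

1.1240

Euler: w_{n+1} = w_n + h·f(x_n, w_n).
x=0.300000, w=0.300000: f=0.080100 → w ← 0.300000 + 0.35·0.080100 = 0.328035
x=0.650000, w=0.328035: f=0.189768 → w ← 0.328035 + 0.35·0.189768 = 0.394454
x=1.000000, w=0.394454: f=0.351064 → w ← 0.394454 + 0.35·0.351064 = 0.517326
x=1.350000, w=0.517326: f=0.621568 → w ← 0.517326 + 0.35·0.621568 = 0.734875
x=1.700000, w=0.734875: f=1.111866 → w ← 0.734875 + 0.35·1.111866 = 1.124028
w(2.05) ≈ 1.1240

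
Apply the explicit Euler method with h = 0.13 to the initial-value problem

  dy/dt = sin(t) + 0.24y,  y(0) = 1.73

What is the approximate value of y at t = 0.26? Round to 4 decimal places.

Euler: y_{n+1} = y_n + h·f(t_n, y_n).
t=0.000000, y=1.730000: f=0.415200 → y ← 1.730000 + 0.13·0.415200 = 1.783976
t=0.130000, y=1.783976: f=0.557788 → y ← 1.783976 + 0.13·0.557788 = 1.856488
y(0.26) ≈ 1.8565

1.8565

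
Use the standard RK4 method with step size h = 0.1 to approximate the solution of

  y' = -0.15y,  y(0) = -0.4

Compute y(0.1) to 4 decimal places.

RK4: k1 = f(t_n, y_n); k2 = f(t_n + h/2, y_n + (h/2)·k1); k3 = f(t_n + h/2, y_n + (h/2)·k2); k4 = f(t_n + h, y_n + h·k3); y_{n+1} = y_n + (h/6)·(k1 + 2k2 + 2k3 + k4).
t=0.000000, y=-0.400000:
  k1 = f(0.000000, -0.400000) = 0.060000
  k2 = f(0.050000, -0.397000) = 0.059550
  k3 = f(0.050000, -0.397023) = 0.059553
  k4 = f(0.100000, -0.394045) = 0.059107
  y ← -0.400000 + (0.1/6)·(k1 + 2k2 + 2k3 + k4) = -0.394045
y(0.1) ≈ -0.3940

-0.3940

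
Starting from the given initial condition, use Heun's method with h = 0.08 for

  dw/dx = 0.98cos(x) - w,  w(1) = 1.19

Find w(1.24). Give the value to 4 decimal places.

Heun: k1 = f(x_n, w_n); k2 = f(x_n + h, w_n + h·k1); w_{n+1} = w_n + (h/2)·(k1 + k2).
x=1.000000, w=1.190000:
  k1 = f(1.000000, 1.190000) = -0.660504
  k2 = f(1.080000, 1.137160) = -0.675258
  w ← 1.190000 + (0.08/2)·(-0.660504 + (-0.675258)) = 1.136570
x=1.080000, w=1.136570:
  k1 = f(1.080000, 1.136570) = -0.674668
  k2 = f(1.160000, 1.082596) = -0.691243
  w ← 1.136570 + (0.08/2)·(-0.674668 + (-0.691243)) = 1.081933
x=1.160000, w=1.081933:
  k1 = f(1.160000, 1.081933) = -0.690580
  k2 = f(1.240000, 1.026687) = -0.708386
  w ← 1.081933 + (0.08/2)·(-0.690580 + (-0.708386)) = 1.025974
w(1.24) ≈ 1.0260

1.0260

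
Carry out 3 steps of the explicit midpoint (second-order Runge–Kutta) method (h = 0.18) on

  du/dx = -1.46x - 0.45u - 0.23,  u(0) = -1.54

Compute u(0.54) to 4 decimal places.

Midpoint: k1 = f(x_n, u_n); k2 = f(x_n + h/2, u_n + (h/2)·k1); u_{n+1} = u_n + h·k2.
x=0.000000, u=-1.540000:
  k1 = f(0.000000, -1.540000) = 0.463000
  k2 = f(0.090000, -1.498330) = 0.312849
  u ← -1.540000 + 0.18·0.312849 = -1.483687
x=0.180000, u=-1.483687:
  k1 = f(0.180000, -1.483687) = 0.174859
  k2 = f(0.270000, -1.467950) = 0.036377
  u ← -1.483687 + 0.18·0.036377 = -1.477139
x=0.360000, u=-1.477139:
  k1 = f(0.360000, -1.477139) = -0.090887
  k2 = f(0.450000, -1.485319) = -0.218606
  u ← -1.477139 + 0.18·(-0.218606) = -1.516488
u(0.54) ≈ -1.5165

-1.5165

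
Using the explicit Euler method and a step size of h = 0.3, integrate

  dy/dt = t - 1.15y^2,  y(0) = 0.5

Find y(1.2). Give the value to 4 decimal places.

Euler: y_{n+1} = y_n + h·f(t_n, y_n).
t=0.000000, y=0.500000: f=-0.287500 → y ← 0.500000 + 0.3·(-0.287500) = 0.413750
t=0.300000, y=0.413750: f=0.103133 → y ← 0.413750 + 0.3·0.103133 = 0.444690
t=0.600000, y=0.444690: f=0.372589 → y ← 0.444690 + 0.3·0.372589 = 0.556466
t=0.900000, y=0.556466: f=0.543897 → y ← 0.556466 + 0.3·0.543897 = 0.719635
y(1.2) ≈ 0.7196

0.7196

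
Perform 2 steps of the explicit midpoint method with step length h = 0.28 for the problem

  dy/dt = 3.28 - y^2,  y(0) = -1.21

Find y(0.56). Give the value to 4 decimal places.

Midpoint: k1 = f(t_n, y_n); k2 = f(t_n + h/2, y_n + (h/2)·k1); y_{n+1} = y_n + h·k2.
t=0.000000, y=-1.210000:
  k1 = f(0.000000, -1.210000) = 1.815900
  k2 = f(0.140000, -0.955774) = 2.366496
  y ← -1.210000 + 0.28·2.366496 = -0.547381
t=0.280000, y=-0.547381:
  k1 = f(0.280000, -0.547381) = 2.980374
  k2 = f(0.420000, -0.130129) = 3.263067
  y ← -0.547381 + 0.28·3.263067 = 0.366278
y(0.56) ≈ 0.3663

0.3663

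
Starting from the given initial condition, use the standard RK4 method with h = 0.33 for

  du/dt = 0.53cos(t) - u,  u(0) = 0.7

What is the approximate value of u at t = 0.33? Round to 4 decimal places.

0.6493

RK4: k1 = f(t_n, u_n); k2 = f(t_n + h/2, u_n + (h/2)·k1); k3 = f(t_n + h/2, u_n + (h/2)·k2); k4 = f(t_n + h, u_n + h·k3); u_{n+1} = u_n + (h/6)·(k1 + 2k2 + 2k3 + k4).
t=0.000000, u=0.700000:
  k1 = f(0.000000, 0.700000) = -0.170000
  k2 = f(0.165000, 0.671950) = -0.149148
  k3 = f(0.165000, 0.675391) = -0.152589
  k4 = f(0.330000, 0.649646) = -0.148243
  u ← 0.700000 + (0.33/6)·(k1 + 2k2 + 2k3 + k4) = 0.649306
u(0.33) ≈ 0.6493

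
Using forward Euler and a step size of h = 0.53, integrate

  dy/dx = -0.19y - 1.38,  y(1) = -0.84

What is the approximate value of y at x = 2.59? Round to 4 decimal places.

Euler: y_{n+1} = y_n + h·f(x_n, y_n).
x=1.000000, y=-0.840000: f=-1.220400 → y ← -0.840000 + 0.53·(-1.220400) = -1.486812
x=1.530000, y=-1.486812: f=-1.097506 → y ← -1.486812 + 0.53·(-1.097506) = -2.068490
x=2.060000, y=-2.068490: f=-0.986987 → y ← -2.068490 + 0.53·(-0.986987) = -2.591593
y(2.59) ≈ -2.5916

-2.5916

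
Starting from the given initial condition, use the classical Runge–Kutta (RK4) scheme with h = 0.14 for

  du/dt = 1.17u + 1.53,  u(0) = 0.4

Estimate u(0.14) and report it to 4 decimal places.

RK4: k1 = f(t_n, u_n); k2 = f(t_n + h/2, u_n + (h/2)·k1); k3 = f(t_n + h/2, u_n + (h/2)·k2); k4 = f(t_n + h, u_n + h·k3); u_{n+1} = u_n + (h/6)·(k1 + 2k2 + 2k3 + k4).
t=0.000000, u=0.400000:
  k1 = f(0.000000, 0.400000) = 1.998000
  k2 = f(0.070000, 0.539860) = 2.161636
  k3 = f(0.070000, 0.551315) = 2.175038
  k4 = f(0.140000, 0.704505) = 2.354271
  u ← 0.400000 + (0.14/6)·(k1 + 2k2 + 2k3 + k4) = 0.703931
u(0.14) ≈ 0.7039

0.7039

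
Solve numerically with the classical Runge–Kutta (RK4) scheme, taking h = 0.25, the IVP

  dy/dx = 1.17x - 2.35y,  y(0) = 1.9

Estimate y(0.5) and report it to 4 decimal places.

RK4: k1 = f(x_n, y_n); k2 = f(x_n + h/2, y_n + (h/2)·k1); k3 = f(x_n + h/2, y_n + (h/2)·k2); k4 = f(x_n + h, y_n + h·k3); y_{n+1} = y_n + (h/6)·(k1 + 2k2 + 2k3 + k4).
x=0.000000, y=1.900000:
  k1 = f(0.000000, 1.900000) = -4.465000
  k2 = f(0.125000, 1.341875) = -3.007156
  k3 = f(0.125000, 1.524105) = -3.435398
  k4 = f(0.250000, 1.041151) = -2.154204
  y ← 1.900000 + (0.25/6)·(k1 + 2k2 + 2k3 + k4) = 1.087320
x=0.250000, y=1.087320:
  k1 = f(0.250000, 1.087320) = -2.262703
  k2 = f(0.375000, 0.804482) = -1.451784
  k3 = f(0.375000, 0.905847) = -1.689991
  k4 = f(0.500000, 0.664823) = -0.977333
  y ← 1.087320 + (0.25/6)·(k1 + 2k2 + 2k3 + k4) = 0.690504
y(0.5) ≈ 0.6905

0.6905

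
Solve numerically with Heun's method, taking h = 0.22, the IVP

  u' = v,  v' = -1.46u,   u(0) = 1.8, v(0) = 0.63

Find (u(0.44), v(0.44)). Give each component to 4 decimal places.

Heun on (u,v): k1 = f(s_n, state_n); k2 = f(s_n + h, state_n + h·k1); state_{n+1} = state_n + (h/2)·(k1 + k2).
0.000000: (1.800000, 0.630000)
  k1 = (0.630000, -2.628000)
  predictor → (1.938600, 0.051840)
  k2 = (0.051840, -2.830356)
  → (1.875002, 0.029581)
0.220000: (1.875002, 0.029581)
  k1 = (0.029581, -2.737504)
  predictor → (1.881510, -0.572670)
  k2 = (-0.572670, -2.747005)
  → (1.815263, -0.573715)
(u(0.44), v(0.44)) ≈ (1.8153, -0.5737)

1.8153, -0.5737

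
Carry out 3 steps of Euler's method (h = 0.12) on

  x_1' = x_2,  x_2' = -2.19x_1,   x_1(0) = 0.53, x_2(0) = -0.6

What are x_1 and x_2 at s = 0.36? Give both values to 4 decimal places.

Euler on (x_1,x_2): x_1_{n+1} = x_1_n + h·x_1', x_2_{n+1} = x_2_n + h·x_2'.
0.000000: (0.530000, -0.600000); f=(-0.600000, -1.160700) → (0.458000, -0.739284)
0.120000: (0.458000, -0.739284); f=(-0.739284, -1.003020) → (0.369286, -0.859646)
0.240000: (0.369286, -0.859646); f=(-0.859646, -0.808736) → (0.266128, -0.956695)
(x_1(0.36), x_2(0.36)) ≈ (0.2661, -0.9567)

0.2661, -0.9567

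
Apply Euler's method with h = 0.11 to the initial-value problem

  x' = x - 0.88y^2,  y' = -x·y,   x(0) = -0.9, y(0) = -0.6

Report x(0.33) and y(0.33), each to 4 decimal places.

-1.3727, -0.8305

Euler on (x,y): x_{n+1} = x_n + h·x', y_{n+1} = y_n + h·y'.
0.000000: (-0.900000, -0.600000); f=(-1.216800, -0.540000) → (-1.033848, -0.659400)
0.110000: (-1.033848, -0.659400); f=(-1.416479, -0.681719) → (-1.189661, -0.734389)
0.220000: (-1.189661, -0.734389); f=(-1.664269, -0.873674) → (-1.372730, -0.830493)
(x(0.33), y(0.33)) ≈ (-1.3727, -0.8305)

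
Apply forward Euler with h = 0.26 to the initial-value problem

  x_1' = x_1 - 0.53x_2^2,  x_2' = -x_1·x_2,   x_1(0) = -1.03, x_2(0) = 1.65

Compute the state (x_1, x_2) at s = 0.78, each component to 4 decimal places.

-4.6574, 5.1175

Euler on (x_1,x_2): x_1_{n+1} = x_1_n + h·x_1', x_2_{n+1} = x_2_n + h·x_2'.
0.000000: (-1.030000, 1.650000); f=(-2.472925, 1.699500) → (-1.672961, 2.091870)
0.260000: (-1.672961, 2.091870); f=(-3.992198, 3.499616) → (-2.710932, 3.001770)
0.520000: (-2.710932, 3.001770); f=(-7.486563, 8.137595) → (-4.657438, 5.117545)
(x_1(0.78), x_2(0.78)) ≈ (-4.6574, 5.1175)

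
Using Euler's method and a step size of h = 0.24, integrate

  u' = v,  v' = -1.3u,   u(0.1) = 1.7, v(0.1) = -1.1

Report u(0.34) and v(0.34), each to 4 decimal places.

1.4360, -1.6304

Euler on (u,v): u_{n+1} = u_n + h·u', v_{n+1} = v_n + h·v'.
0.100000: (1.700000, -1.100000); f=(-1.100000, -2.210000) → (1.436000, -1.630400)
(u(0.34), v(0.34)) ≈ (1.4360, -1.6304)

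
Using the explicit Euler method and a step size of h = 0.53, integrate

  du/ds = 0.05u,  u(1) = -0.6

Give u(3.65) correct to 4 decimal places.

Euler: u_{n+1} = u_n + h·f(s_n, u_n).
s=1.000000, u=-0.600000: f=-0.030000 → u ← -0.600000 + 0.53·(-0.030000) = -0.615900
s=1.530000, u=-0.615900: f=-0.030795 → u ← -0.615900 + 0.53·(-0.030795) = -0.632221
s=2.060000, u=-0.632221: f=-0.031611 → u ← -0.632221 + 0.53·(-0.031611) = -0.648975
s=2.590000, u=-0.648975: f=-0.032449 → u ← -0.648975 + 0.53·(-0.032449) = -0.666173
s=3.120000, u=-0.666173: f=-0.033309 → u ← -0.666173 + 0.53·(-0.033309) = -0.683827
u(3.65) ≈ -0.6838

-0.6838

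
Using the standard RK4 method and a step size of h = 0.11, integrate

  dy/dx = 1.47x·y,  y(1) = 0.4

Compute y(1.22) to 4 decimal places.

0.5727

RK4: k1 = f(x_n, y_n); k2 = f(x_n + h/2, y_n + (h/2)·k1); k3 = f(x_n + h/2, y_n + (h/2)·k2); k4 = f(x_n + h, y_n + h·k3); y_{n+1} = y_n + (h/6)·(k1 + 2k2 + 2k3 + k4).
x=1.000000, y=0.400000:
  k1 = f(1.000000, 0.400000) = 0.588000
  k2 = f(1.055000, 0.432340) = 0.670494
  k3 = f(1.055000, 0.436877) = 0.677531
  k4 = f(1.110000, 0.474528) = 0.774288
  y ← 0.400000 + (0.11/6)·(k1 + 2k2 + 2k3 + k4) = 0.474403
x=1.110000, y=0.474403:
  k1 = f(1.110000, 0.474403) = 0.774083
  k2 = f(1.165000, 0.516977) = 0.885350
  k3 = f(1.165000, 0.523097) = 0.895830
  k4 = f(1.220000, 0.572944) = 1.027518
  y ← 0.474403 + (0.11/6)·(k1 + 2k2 + 2k3 + k4) = 0.572742
y(1.22) ≈ 0.5727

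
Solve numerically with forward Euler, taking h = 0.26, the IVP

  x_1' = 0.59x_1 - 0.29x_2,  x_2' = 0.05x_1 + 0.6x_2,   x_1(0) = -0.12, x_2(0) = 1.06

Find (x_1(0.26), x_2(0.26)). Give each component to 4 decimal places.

Euler on (x_1,x_2): x_1_{n+1} = x_1_n + h·x_1', x_2_{n+1} = x_2_n + h·x_2'.
0.000000: (-0.120000, 1.060000); f=(-0.378200, 0.630000) → (-0.218332, 1.223800)
(x_1(0.26), x_2(0.26)) ≈ (-0.2183, 1.2238)

-0.2183, 1.2238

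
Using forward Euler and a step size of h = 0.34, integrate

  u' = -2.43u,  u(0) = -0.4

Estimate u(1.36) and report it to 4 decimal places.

-0.0004

Euler: u_{n+1} = u_n + h·f(t_n, u_n).
t=0.000000, u=-0.400000: f=0.972000 → u ← -0.400000 + 0.34·0.972000 = -0.069520
t=0.340000, u=-0.069520: f=0.168934 → u ← -0.069520 + 0.34·0.168934 = -0.012083
t=0.680000, u=-0.012083: f=0.029361 → u ← -0.012083 + 0.34·0.029361 = -0.002100
t=1.020000, u=-0.002100: f=0.005103 → u ← -0.002100 + 0.34·0.005103 = -0.000365
u(1.36) ≈ -0.0004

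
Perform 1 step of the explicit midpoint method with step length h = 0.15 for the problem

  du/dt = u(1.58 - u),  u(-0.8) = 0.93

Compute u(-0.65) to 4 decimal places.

Midpoint: k1 = f(t_n, u_n); k2 = f(t_n + h/2, u_n + (h/2)·k1); u_{n+1} = u_n + h·k2.
t=-0.800000, u=0.930000:
  k1 = f(-0.800000, 0.930000) = 0.604500
  k2 = f(-0.725000, 0.975338) = 0.589750
  u ← 0.930000 + 0.15·0.589750 = 1.018463
u(-0.65) ≈ 1.0185

1.0185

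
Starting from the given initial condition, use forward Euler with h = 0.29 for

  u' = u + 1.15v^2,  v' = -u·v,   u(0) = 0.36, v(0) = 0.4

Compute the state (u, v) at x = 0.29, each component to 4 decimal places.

0.5178, 0.3582

Euler on (u,v): u_{n+1} = u_n + h·u', v_{n+1} = v_n + h·v'.
0.000000: (0.360000, 0.400000); f=(0.544000, -0.144000) → (0.517760, 0.358240)
(u(0.29), v(0.29)) ≈ (0.5178, 0.3582)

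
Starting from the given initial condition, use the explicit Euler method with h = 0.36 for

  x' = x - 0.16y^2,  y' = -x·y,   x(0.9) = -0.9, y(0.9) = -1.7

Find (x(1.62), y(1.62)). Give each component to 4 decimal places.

Euler on (x,y): x_{n+1} = x_n + h·x', y_{n+1} = y_n + h·y'.
0.900000: (-0.900000, -1.700000); f=(-1.362400, -1.530000) → (-1.390464, -2.250800)
1.260000: (-1.390464, -2.250800); f=(-2.201040, -3.129656) → (-2.182838, -3.377476)
(x(1.62), y(1.62)) ≈ (-2.1828, -3.3775)

-2.1828, -3.3775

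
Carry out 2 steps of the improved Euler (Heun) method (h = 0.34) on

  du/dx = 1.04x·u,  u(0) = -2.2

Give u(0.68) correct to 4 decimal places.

-2.7865

Heun: k1 = f(x_n, u_n); k2 = f(x_n + h, u_n + h·k1); u_{n+1} = u_n + (h/2)·(k1 + k2).
x=0.000000, u=-2.200000:
  k1 = f(0.000000, -2.200000) = 0.000000
  k2 = f(0.340000, -2.200000) = -0.777920
  u ← -2.200000 + (0.34/2)·(0.000000 + (-0.777920)) = -2.332246
x=0.340000, u=-2.332246:
  k1 = f(0.340000, -2.332246) = -0.824682
  k2 = f(0.680000, -2.612638) = -1.847658
  u ← -2.332246 + (0.34/2)·(-0.824682 + (-1.847658)) = -2.786544
u(0.68) ≈ -2.7865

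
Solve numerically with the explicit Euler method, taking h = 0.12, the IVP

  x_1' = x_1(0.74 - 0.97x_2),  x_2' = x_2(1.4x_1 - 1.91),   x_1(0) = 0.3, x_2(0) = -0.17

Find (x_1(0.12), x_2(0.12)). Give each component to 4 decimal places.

0.3326, -0.1396

Euler on (x_1,x_2): x_1_{n+1} = x_1_n + h·x_1', x_2_{n+1} = x_2_n + h·x_2'.
0.000000: (0.300000, -0.170000); f=(0.271470, 0.253300) → (0.332576, -0.139604)
(x_1(0.12), x_2(0.12)) ≈ (0.3326, -0.1396)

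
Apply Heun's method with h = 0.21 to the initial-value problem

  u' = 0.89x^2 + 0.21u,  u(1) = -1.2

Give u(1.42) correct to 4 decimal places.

-0.7344

Heun: k1 = f(x_n, u_n); k2 = f(x_n + h, u_n + h·k1); u_{n+1} = u_n + (h/2)·(k1 + k2).
x=1.000000, u=-1.200000:
  k1 = f(1.000000, -1.200000) = 0.638000
  k2 = f(1.210000, -1.066020) = 1.079185
  u ← -1.200000 + (0.21/2)·(0.638000 + 1.079185) = -1.019696
x=1.210000, u=-1.019696:
  k1 = f(1.210000, -1.019696) = 1.088913
  k2 = f(1.420000, -0.791024) = 1.628481
  u ← -1.019696 + (0.21/2)·(1.088913 + 1.628481) = -0.734369
u(1.42) ≈ -0.7344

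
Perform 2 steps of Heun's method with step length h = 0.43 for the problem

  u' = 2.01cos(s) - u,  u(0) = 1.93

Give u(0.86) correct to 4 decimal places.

1.7762

Heun: k1 = f(s_n, u_n); k2 = f(s_n + h, u_n + h·k1); u_{n+1} = u_n + (h/2)·(k1 + k2).
s=0.000000, u=1.930000:
  k1 = f(0.000000, 1.930000) = 0.080000
  k2 = f(0.430000, 1.964400) = -0.137379
  u ← 1.930000 + (0.43/2)·(0.080000 + (-0.137379)) = 1.917664
s=0.430000, u=1.917664:
  k1 = f(0.430000, 1.917664) = -0.090642
  k2 = f(0.860000, 1.878687) = -0.567288
  u ← 1.917664 + (0.43/2)·(-0.090642 + (-0.567288)) = 1.776209
u(0.86) ≈ 1.7762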